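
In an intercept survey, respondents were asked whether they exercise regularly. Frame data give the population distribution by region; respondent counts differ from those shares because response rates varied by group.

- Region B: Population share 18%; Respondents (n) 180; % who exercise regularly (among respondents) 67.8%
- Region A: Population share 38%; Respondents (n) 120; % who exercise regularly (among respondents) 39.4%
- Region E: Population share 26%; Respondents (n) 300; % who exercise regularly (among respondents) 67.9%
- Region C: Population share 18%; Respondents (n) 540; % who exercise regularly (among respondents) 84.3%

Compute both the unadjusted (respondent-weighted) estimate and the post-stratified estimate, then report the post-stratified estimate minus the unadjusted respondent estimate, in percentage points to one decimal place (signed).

-12.6 percentage points

Without adjustment, the pooled respondent share is:
  (180/1140)×67.8 + (120/1140)×39.4 + (300/1140)×67.9 + (540/1140)×84.3 = 72.6526%
Post-stratified estimate weights by population shares:
  0.18×67.8 + 0.38×39.4 + 0.26×67.9 + 0.18×84.3 = 60.004%
Difference = 60.004 − 72.6526 = -12.6486 pp.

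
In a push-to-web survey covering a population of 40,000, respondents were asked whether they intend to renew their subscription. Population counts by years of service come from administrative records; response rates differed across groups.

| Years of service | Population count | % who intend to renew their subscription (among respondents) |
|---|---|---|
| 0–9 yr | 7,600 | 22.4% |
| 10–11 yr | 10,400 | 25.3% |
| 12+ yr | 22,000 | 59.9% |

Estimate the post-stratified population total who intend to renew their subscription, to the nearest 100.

17,500

Apply each group's respondent rate to its population count:
  0–9 yr: 7,600 × 22.4% = 1702.4
  10–11 yr: 10,400 × 25.3% = 2631.2
  12+ yr: 22,000 × 59.9% = 13,178
Estimated total = 17511.6 → 17,500.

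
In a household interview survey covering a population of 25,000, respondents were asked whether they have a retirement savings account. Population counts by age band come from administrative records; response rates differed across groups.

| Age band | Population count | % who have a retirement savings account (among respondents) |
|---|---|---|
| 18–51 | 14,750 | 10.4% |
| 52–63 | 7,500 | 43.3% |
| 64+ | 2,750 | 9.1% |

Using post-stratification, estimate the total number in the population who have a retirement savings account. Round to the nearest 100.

Estimated count per cell = population count × respondent percentage:
  18–51: 14,750 × 10.4% = 1534
  52–63: 7,500 × 43.3% = 3247.5
  64+: 2,750 × 9.1% = 250.25
Estimated total = 5031.75 → 5,000.

5,000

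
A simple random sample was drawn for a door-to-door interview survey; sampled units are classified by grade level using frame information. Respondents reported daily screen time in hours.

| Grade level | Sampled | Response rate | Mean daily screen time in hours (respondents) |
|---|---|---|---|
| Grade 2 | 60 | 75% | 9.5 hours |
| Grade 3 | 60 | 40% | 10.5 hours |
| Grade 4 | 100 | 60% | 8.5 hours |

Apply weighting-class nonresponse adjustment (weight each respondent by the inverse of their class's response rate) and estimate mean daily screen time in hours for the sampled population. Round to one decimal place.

9.3

Weighting each respondent by the inverse class response rate inflates each class back to its sampled size, so the class weight is n_sampled:
  Grade 2: 60 × 9.5 = 570
  Grade 3: 60 × 10.5 = 630
  Grade 4: 100 × 8.5 = 850
Adjusted estimate = 2050 / 220 = 9.31818 → 9.3.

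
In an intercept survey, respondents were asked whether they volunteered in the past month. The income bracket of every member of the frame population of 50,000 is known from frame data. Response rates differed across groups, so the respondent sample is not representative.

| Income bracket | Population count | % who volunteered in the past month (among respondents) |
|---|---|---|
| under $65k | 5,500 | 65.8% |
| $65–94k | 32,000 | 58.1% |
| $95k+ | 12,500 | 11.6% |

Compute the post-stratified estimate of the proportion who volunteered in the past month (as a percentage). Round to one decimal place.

47.3%

Each cell contributes population-share × respondent value:
  under $65k: (5,500/50,000) × 65.8 = 7.238
  $65–94k: (32,000/50,000) × 58.1 = 37.184
  $95k+: (12,500/50,000) × 11.6 = 2.9
Post-stratified estimate = 47.322 → 47.3%.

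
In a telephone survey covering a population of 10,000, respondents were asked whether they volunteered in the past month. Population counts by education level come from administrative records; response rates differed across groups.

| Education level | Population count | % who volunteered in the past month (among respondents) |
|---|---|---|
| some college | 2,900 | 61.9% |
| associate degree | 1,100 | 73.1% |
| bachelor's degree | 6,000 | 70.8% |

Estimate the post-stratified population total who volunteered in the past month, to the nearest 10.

6,850

Apply each group's respondent rate to its population count:
  some college: 2,900 × 61.9% = 1795.1
  associate degree: 1,100 × 73.1% = 804.1
  bachelor's degree: 6,000 × 70.8% = 4248
Estimated total = 6847.2 → 6,850.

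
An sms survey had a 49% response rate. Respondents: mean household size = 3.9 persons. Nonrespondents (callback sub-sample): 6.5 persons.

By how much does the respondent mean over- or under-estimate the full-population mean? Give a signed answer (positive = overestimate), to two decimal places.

Nonresponse fraction = 1 − 0.49 = 0.51.
Bias = (nonresponse fraction) × (respondent mean − nonrespondent mean)
     = 0.51 × (3.9 − 6.5) = 0.51 × -2.6 = -1.326.

-1.33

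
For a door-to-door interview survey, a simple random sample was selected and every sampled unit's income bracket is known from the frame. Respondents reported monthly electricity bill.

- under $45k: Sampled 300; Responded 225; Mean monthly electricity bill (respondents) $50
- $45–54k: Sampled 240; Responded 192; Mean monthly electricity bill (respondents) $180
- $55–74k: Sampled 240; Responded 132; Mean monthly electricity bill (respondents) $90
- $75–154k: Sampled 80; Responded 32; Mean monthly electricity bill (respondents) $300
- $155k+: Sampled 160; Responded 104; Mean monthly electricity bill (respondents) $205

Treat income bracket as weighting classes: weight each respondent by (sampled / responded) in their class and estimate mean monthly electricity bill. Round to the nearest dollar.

Response rates by class: under $45k 225/300 = 75%, $45–54k 192/240 = 80%, $55–74k 132/240 = 55%, $75–154k 32/80 = 40%, $155k+ 104/160 = 65%.
Each respondent's weight = sampled/responded in their class; summing within a class gives n_sampled, so:
  under $45k: 300 × 50 = 15,000
  $45–54k: 240 × 180 = 43,200
  $55–74k: 240 × 90 = 21,600
  $75–154k: 80 × 300 = 24,000
  $155k+: 160 × 205 = 32,800
Adjusted estimate = 136,600 / 1,020 = 133.922 → $134.

$134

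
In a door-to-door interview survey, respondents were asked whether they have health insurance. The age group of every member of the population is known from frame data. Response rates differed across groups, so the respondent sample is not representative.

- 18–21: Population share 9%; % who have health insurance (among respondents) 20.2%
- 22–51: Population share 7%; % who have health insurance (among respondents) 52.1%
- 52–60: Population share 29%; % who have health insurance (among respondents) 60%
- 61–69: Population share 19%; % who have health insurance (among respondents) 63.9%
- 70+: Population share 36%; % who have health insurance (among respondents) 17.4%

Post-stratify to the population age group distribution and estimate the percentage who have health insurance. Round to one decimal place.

Post-stratification weights by population share, not respondent share:
  18–21: 0.09 × 20.2 = 1.818
  22–51: 0.07 × 52.1 = 3.647
  52–60: 0.29 × 60 = 17.4
  61–69: 0.19 × 63.9 = 12.141
  70+: 0.36 × 17.4 = 6.264
Post-stratified estimate = 41.27 → 41.3%.

41.3%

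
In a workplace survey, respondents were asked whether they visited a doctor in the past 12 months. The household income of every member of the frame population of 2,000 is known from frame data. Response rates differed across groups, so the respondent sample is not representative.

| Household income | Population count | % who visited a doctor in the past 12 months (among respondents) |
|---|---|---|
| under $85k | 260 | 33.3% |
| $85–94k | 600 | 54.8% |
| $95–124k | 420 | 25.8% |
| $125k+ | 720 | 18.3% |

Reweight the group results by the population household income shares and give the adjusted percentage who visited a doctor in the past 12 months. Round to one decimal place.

32.8%

Weight each group's respondent value by its population share:
  under $85k: (260/2,000) × 33.3 = 4.329
  $85–94k: (600/2,000) × 54.8 = 16.44
  $95–124k: (420/2,000) × 25.8 = 5.418
  $125k+: (720/2,000) × 18.3 = 6.588
Post-stratified estimate = 32.775 → 32.8%.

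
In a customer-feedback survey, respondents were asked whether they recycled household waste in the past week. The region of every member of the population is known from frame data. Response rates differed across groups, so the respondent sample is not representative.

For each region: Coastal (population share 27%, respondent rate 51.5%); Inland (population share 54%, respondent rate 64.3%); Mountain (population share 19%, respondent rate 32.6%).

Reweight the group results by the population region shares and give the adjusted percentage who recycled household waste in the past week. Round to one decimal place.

54.8%

Weight each group's respondent value by its population share:
  Coastal: 0.27 × 51.5 = 13.905
  Inland: 0.54 × 64.3 = 34.722
  Mountain: 0.19 × 32.6 = 6.194
Post-stratified estimate = 54.821 → 54.8%.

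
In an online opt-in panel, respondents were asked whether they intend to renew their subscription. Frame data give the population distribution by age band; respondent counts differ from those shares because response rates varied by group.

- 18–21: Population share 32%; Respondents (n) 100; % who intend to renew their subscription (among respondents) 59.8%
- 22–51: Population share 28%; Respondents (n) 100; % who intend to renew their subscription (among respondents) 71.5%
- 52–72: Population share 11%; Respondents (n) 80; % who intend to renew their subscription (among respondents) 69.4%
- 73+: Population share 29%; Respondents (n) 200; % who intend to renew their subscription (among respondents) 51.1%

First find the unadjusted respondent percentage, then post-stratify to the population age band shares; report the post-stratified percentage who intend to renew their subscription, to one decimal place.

Naive respondent-only estimate (weights = respondent counts):
  (100/480)×59.8 + (100/480)×71.5 + (80/480)×69.4 + (200/480)×51.1 = 60.2125%
Reweighting by population age band shares:
  0.32×59.8 + 0.28×71.5 + 0.11×69.4 + 0.29×51.1 = 61.609%

61.6%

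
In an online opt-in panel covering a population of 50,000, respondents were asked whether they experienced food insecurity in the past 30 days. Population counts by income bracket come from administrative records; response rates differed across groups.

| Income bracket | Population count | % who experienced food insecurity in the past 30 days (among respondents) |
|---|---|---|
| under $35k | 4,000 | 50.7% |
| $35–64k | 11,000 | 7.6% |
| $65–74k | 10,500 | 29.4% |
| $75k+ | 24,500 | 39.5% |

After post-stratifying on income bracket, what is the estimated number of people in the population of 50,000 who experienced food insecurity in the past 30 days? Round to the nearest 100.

15,600

Each cell contributes its population count × the respondent rate:
  under $35k: 4,000 × 50.7% = 2028
  $35–64k: 11,000 × 7.6% = 836
  $65–74k: 10,500 × 29.4% = 3087
  $75k+: 24,500 × 39.5% = 9677.5
Estimated total = 15628.5 → 15,600.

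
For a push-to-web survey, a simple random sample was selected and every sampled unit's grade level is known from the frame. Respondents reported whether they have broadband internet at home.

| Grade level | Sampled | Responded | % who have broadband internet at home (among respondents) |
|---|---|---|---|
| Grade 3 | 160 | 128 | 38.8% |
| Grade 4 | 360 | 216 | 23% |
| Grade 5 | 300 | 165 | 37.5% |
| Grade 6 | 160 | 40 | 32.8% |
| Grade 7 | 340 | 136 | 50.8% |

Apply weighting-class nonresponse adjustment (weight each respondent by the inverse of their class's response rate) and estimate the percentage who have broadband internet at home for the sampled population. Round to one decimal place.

Class response rates: Grade 3 128/160 = 80%, Grade 4 216/360 = 60%, Grade 5 165/300 = 55%, Grade 6 40/160 = 25%, Grade 7 136/340 = 40%.
Each respondent's weight = sampled/responded in their class; summing within a class gives n_sampled, so:
  Grade 3: 160 × 38.8 = 6208
  Grade 4: 360 × 23 = 8280
  Grade 5: 300 × 37.5 = 11,250
  Grade 6: 160 × 32.8 = 5248
  Grade 7: 340 × 50.8 = 17,272
Adjusted estimate = 48,258 / 1,320 = 36.5591 → 36.6%.

36.6%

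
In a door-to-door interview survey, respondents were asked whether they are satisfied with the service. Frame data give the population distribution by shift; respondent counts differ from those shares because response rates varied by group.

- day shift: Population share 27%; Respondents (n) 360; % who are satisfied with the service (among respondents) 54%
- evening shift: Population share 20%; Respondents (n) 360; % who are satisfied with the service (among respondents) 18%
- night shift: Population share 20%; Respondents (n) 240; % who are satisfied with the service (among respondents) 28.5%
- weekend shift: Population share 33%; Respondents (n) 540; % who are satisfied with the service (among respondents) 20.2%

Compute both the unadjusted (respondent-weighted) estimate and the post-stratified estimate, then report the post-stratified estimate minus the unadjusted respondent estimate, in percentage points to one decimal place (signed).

Naive respondent-only estimate (weights = respondent counts):
  (360/1500)×54 + (360/1500)×18 + (240/1500)×28.5 + (540/1500)×20.2 = 29.112%
Post-stratified estimate weights by population shares:
  0.27×54 + 0.2×18 + 0.2×28.5 + 0.33×20.2 = 30.546%
Difference = 30.546 − 29.112 = 1.434 pp.

+1.4 percentage points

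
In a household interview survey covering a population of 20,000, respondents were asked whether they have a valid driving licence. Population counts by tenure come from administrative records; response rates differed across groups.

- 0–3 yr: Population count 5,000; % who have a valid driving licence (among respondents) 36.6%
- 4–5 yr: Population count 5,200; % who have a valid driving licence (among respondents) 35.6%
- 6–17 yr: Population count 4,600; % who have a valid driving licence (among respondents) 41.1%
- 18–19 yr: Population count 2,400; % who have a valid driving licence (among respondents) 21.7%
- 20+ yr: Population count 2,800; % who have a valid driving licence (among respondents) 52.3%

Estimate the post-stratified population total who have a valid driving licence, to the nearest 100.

7,600

Apply each group's respondent rate to its population count:
  0–3 yr: 5,000 × 36.6% = 1830
  4–5 yr: 5,200 × 35.6% = 1851.2
  6–17 yr: 4,600 × 41.1% = 1890.6
  18–19 yr: 2,400 × 21.7% = 520.8
  20+ yr: 2,800 × 52.3% = 1464.4
Estimated total = 7557 → 7,600.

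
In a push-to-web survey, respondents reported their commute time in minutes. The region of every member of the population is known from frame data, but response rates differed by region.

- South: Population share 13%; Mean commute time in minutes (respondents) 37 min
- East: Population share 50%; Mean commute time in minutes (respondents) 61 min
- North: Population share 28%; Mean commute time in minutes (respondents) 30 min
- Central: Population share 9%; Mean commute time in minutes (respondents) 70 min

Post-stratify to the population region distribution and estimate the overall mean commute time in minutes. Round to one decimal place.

Weight each group's respondent value by its population share:
  South: 0.13 × 37 = 4.81
  East: 0.5 × 61 = 30.5
  North: 0.28 × 30 = 8.4
  Central: 0.09 × 70 = 6.3
Post-stratified estimate = 50.01 → 50.0.

50.0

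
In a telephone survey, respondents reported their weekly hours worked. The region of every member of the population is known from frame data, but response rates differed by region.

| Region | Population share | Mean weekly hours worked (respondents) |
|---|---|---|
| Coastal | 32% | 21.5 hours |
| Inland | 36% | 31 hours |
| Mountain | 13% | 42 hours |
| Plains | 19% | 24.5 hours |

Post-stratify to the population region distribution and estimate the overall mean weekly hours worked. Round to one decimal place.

28.2

Weight each group's respondent value by its population share:
  Coastal: 0.32 × 21.5 = 6.88
  Inland: 0.36 × 31 = 11.16
  Mountain: 0.13 × 42 = 5.46
  Plains: 0.19 × 24.5 = 4.655
Post-stratified estimate = 28.155 → 28.2.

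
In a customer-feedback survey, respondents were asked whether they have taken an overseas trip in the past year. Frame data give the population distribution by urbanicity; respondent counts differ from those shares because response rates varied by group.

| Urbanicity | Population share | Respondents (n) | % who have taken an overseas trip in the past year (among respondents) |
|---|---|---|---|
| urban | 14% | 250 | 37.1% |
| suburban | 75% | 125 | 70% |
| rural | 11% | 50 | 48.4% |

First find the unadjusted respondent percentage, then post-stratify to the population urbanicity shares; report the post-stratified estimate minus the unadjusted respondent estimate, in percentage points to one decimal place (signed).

+14.9 percentage points

Naive respondent-only estimate (weights = respondent counts):
  (250/425)×37.1 + (125/425)×70 + (50/425)×48.4 = 48.1059%
Post-stratified estimate weights by population shares:
  0.14×37.1 + 0.75×70 + 0.11×48.4 = 63.018%
Difference = 63.018 − 48.1059 = 14.9121 pp.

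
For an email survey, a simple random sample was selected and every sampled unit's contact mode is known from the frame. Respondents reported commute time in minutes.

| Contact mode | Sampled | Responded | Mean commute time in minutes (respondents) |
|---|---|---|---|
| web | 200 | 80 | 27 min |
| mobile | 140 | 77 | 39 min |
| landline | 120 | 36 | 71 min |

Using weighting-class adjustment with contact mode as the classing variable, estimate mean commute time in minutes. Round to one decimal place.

Response rates by class: web 80/200 = 40%, mobile 77/140 = 55%, landline 36/120 = 30%.
With weight = n_sampled/n_responded per class, the weighted class total is n_sampled:
  web: 200 × 27 = 5400
  mobile: 140 × 39 = 5460
  landline: 120 × 71 = 8520
Adjusted estimate = 19,380 / 460 = 42.1304 → 42.1.

42.1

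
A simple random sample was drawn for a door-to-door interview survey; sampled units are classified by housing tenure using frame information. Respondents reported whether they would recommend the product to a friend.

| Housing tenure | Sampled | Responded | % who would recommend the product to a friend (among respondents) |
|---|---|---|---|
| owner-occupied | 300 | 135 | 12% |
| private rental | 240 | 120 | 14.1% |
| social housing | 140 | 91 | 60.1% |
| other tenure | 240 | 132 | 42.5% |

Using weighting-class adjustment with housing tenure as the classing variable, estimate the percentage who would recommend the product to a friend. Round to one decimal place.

27.8%

Response rates by class: owner-occupied 135/300 = 45%, private rental 120/240 = 50%, social housing 91/140 = 65%, other tenure 132/240 = 55%.
With weight = n_sampled/n_responded per class, the weighted class total is n_sampled:
  owner-occupied: 300 × 12 = 3600
  private rental: 240 × 14.1 = 3384
  social housing: 140 × 60.1 = 8414
  other tenure: 240 × 42.5 = 10,200
Adjusted estimate = 25,598 / 920 = 27.8239 → 27.8%.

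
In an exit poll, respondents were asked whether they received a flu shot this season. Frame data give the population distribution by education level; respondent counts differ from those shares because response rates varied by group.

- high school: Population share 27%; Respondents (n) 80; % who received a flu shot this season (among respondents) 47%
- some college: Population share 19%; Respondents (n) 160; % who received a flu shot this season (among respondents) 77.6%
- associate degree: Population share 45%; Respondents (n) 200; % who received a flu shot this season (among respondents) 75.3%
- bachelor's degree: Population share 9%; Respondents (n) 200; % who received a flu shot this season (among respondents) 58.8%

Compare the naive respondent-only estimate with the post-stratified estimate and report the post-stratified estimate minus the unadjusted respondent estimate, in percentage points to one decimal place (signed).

Naive respondent-only estimate (weights = respondent counts):
  (80/640)×47 + (160/640)×77.6 + (200/640)×75.3 + (200/640)×58.8 = 67.1813%
Post-stratified estimate weights by population shares:
  0.27×47 + 0.19×77.6 + 0.45×75.3 + 0.09×58.8 = 66.611%
Difference = 66.611 − 67.1813 = -0.5703 pp.

-0.6 percentage points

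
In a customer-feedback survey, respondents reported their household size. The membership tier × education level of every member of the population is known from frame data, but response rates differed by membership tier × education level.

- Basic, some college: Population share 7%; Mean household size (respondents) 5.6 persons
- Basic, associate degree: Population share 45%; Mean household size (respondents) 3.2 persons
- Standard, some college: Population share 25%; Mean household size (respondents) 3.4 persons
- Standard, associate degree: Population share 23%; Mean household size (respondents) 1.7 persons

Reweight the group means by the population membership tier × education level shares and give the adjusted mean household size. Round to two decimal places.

3.07

Reweight to the known membership tier × education level distribution:
  Basic, some college: 0.07 × 5.6 = 0.392
  Basic, associate degree: 0.45 × 3.2 = 1.44
  Standard, some college: 0.25 × 3.4 = 0.85
  Standard, associate degree: 0.23 × 1.7 = 0.391
Post-stratified estimate = 3.073 → 3.07.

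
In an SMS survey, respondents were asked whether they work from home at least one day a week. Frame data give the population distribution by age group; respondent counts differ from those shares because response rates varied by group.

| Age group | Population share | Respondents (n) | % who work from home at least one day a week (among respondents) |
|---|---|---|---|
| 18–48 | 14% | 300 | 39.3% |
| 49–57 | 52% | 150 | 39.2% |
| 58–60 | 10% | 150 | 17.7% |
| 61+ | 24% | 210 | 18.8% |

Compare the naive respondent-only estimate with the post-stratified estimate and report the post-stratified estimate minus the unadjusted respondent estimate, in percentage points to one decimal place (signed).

+2.2 percentage points

Without adjustment, the pooled respondent share is:
  (300/810)×39.3 + (150/810)×39.2 + (150/810)×17.7 + (210/810)×18.8 = 29.9667%
Post-stratified estimate weights by population shares:
  0.14×39.3 + 0.52×39.2 + 0.1×17.7 + 0.24×18.8 = 32.168%
Difference = 32.168 − 29.9667 = 2.2013 pp.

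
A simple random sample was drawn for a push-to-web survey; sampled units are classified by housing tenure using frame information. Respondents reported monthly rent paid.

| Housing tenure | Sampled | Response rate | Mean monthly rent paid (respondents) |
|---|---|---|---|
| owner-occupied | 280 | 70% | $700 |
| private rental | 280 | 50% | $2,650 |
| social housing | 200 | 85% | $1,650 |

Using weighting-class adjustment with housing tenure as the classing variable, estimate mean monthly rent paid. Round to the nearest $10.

$1,670

Weighting each respondent by the inverse class response rate inflates each class back to its sampled size, so the class weight is n_sampled:
  owner-occupied: 280 × 700 = 196,000
  private rental: 280 × 2650 = 742,000
  social housing: 200 × 1650 = 330,000
Adjusted estimate = 1,268,000 / 760 = 1668.42 → $1,670.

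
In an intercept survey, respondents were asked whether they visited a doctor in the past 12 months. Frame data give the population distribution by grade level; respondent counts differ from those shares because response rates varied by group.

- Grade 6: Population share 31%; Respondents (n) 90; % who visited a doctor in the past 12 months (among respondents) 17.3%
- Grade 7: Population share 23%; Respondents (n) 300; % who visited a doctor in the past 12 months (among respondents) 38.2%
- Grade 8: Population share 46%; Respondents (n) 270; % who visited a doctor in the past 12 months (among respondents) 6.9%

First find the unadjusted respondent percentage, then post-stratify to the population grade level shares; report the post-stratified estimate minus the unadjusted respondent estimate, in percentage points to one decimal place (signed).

Unadjusted (pooled respondent) estimate weights by respondent counts:
  (90/660)×17.3 + (300/660)×38.2 + (270/660)×6.9 = 22.5455%
Post-stratifying to population shares instead:
  0.31×17.3 + 0.23×38.2 + 0.46×6.9 = 17.323%
Difference = 17.323 − 22.5455 = -5.2225 pp.

-5.2 percentage points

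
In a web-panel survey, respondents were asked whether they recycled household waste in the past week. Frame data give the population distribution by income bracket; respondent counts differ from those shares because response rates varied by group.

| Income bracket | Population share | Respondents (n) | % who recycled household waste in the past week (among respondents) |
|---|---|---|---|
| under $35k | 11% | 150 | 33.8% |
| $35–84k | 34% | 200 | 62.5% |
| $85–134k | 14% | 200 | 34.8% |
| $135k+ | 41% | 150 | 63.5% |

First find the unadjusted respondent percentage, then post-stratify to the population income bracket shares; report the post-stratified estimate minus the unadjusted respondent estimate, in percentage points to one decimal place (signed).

Without adjustment, the pooled respondent share is:
  (150/700)×33.8 + (200/700)×62.5 + (200/700)×34.8 + (150/700)×63.5 = 48.65%
Post-stratifying to population shares instead:
  0.11×33.8 + 0.34×62.5 + 0.14×34.8 + 0.41×63.5 = 55.875%
Difference = 55.875 − 48.65 = 7.225 pp.

+7.2 percentage points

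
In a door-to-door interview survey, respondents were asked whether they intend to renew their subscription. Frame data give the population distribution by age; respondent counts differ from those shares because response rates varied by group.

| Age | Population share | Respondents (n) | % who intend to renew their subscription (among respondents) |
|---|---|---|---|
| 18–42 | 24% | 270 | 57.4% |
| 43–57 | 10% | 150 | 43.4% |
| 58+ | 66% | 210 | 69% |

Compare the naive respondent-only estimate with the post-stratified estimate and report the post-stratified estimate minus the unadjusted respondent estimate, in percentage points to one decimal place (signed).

Naive respondent-only estimate (weights = respondent counts):
  (270/630)×57.4 + (150/630)×43.4 + (210/630)×69 = 57.9333%
Post-stratifying to population shares instead:
  0.24×57.4 + 0.1×43.4 + 0.66×69 = 63.656%
Difference = 63.656 − 57.9333 = 5.7227 pp.

+5.7 percentage points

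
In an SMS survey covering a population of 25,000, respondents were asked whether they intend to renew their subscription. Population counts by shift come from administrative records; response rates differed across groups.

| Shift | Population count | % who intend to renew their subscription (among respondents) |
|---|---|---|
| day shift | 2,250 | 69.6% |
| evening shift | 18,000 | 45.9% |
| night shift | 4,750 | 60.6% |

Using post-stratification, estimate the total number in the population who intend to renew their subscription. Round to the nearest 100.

12,700

Estimated count per cell = population count × respondent percentage:
  day shift: 2,250 × 69.6% = 1566
  evening shift: 18,000 × 45.9% = 8262
  night shift: 4,750 × 60.6% = 2878.5
Estimated total = 12706.5 → 12,700.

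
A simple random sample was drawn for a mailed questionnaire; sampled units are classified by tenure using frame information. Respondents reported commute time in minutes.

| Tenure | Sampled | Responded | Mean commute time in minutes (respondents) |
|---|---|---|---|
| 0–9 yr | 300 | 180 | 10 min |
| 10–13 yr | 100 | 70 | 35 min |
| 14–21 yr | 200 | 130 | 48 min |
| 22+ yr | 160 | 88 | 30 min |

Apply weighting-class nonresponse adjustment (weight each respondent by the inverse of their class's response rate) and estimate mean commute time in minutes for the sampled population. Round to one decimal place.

27.5

Response rates by class: 0–9 yr 180/300 = 60%, 10–13 yr 70/100 = 70%, 14–21 yr 130/200 = 65%, 22+ yr 88/160 = 55%.
Inverse-response-rate weighting restores each class to its sampled count, so class totals weight by n_sampled:
  0–9 yr: 300 × 10 = 3000
  10–13 yr: 100 × 35 = 3500
  14–21 yr: 200 × 48 = 9600
  22+ yr: 160 × 30 = 4800
Adjusted estimate = 20,900 / 760 = 27.5 → 27.5.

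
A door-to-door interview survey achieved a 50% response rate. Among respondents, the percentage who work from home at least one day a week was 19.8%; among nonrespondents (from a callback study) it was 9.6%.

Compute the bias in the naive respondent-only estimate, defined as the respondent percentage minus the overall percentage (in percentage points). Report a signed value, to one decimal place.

+5.1 percentage points

Nonresponse fraction = 1 − 0.5 = 0.5.
Bias = (nonresponse fraction) × (respondent percentage − nonrespondent percentage)
     = 0.5 × (19.8 − 9.6) = 0.5 × 10.2 = 5.1.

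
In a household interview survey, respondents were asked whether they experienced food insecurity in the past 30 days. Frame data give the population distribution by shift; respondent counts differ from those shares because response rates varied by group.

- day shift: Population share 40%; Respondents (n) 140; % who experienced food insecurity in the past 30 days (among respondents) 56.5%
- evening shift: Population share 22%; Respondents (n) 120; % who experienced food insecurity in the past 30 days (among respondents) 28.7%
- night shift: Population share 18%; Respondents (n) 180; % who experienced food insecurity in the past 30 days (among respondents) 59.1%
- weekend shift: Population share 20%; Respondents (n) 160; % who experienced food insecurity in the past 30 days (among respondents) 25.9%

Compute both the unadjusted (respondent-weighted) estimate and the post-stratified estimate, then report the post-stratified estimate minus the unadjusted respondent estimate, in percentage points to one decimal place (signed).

+1.2 percentage points

Unadjusted (pooled respondent) estimate weights by respondent counts:
  (140/600)×56.5 + (120/600)×28.7 + (180/600)×59.1 + (160/600)×25.9 = 43.56%
Reweighting by population shift shares:
  0.4×56.5 + 0.22×28.7 + 0.18×59.1 + 0.2×25.9 = 44.732%
Difference = 44.732 − 43.56 = 1.172 pp.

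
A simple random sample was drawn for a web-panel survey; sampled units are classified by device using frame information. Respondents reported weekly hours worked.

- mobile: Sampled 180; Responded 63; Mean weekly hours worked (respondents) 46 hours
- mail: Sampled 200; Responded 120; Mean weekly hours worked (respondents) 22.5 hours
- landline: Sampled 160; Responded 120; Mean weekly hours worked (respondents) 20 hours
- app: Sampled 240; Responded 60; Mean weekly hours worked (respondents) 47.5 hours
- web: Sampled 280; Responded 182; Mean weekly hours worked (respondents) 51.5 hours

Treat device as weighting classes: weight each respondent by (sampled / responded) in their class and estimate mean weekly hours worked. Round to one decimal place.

Response rates by class: mobile 63/180 = 35%, mail 120/200 = 60%, landline 120/160 = 75%, app 60/240 = 25%, web 182/280 = 65%.
Weighting each respondent by the inverse class response rate inflates each class back to its sampled size, so the class weight is n_sampled:
  mobile: 180 × 46 = 8280
  mail: 200 × 22.5 = 4500
  landline: 160 × 20 = 3200
  app: 240 × 47.5 = 11,400
  web: 280 × 51.5 = 14,420
Adjusted estimate = 41,800 / 1,060 = 39.434 → 39.4.

39.4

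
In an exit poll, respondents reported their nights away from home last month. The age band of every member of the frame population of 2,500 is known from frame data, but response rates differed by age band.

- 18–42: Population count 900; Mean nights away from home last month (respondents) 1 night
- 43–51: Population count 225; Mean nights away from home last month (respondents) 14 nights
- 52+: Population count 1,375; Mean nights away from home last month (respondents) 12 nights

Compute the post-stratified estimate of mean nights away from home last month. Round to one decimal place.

Each cell contributes population-share × respondent value:
  18–42: (900/2,500) × 1 = 0.36
  43–51: (225/2,500) × 14 = 1.26
  52+: (1,375/2,500) × 12 = 6.6
Post-stratified estimate = 8.22 → 8.2.

8.2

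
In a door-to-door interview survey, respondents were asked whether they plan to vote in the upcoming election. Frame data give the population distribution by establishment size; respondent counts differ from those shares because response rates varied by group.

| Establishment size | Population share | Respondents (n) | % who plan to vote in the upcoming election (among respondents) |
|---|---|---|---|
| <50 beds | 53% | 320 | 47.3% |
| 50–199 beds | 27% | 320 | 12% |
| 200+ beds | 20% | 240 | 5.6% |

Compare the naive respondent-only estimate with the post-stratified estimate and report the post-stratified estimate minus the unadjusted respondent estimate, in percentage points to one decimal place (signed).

+6.3 percentage points

Naive respondent-only estimate (weights = respondent counts):
  (320/880)×47.3 + (320/880)×12 + (240/880)×5.6 = 23.0909%
Post-stratifying to population shares instead:
  0.53×47.3 + 0.27×12 + 0.2×5.6 = 29.429%
Difference = 29.429 − 23.0909 = 6.3381 pp.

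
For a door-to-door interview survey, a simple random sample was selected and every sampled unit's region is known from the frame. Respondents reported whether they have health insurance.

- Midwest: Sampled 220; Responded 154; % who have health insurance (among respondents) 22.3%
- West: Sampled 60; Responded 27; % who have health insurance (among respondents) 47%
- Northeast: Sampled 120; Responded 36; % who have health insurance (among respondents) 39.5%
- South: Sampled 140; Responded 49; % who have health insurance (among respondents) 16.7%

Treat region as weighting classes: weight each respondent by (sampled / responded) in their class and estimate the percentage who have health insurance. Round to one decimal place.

Class response rates: Midwest 154/220 = 70%, West 27/60 = 45%, Northeast 36/120 = 30%, South 49/140 = 35%.
Weighting each respondent by the inverse class response rate inflates each class back to its sampled size, so the class weight is n_sampled:
  Midwest: 220 × 22.3 = 4906
  West: 60 × 47 = 2820
  Northeast: 120 × 39.5 = 4740
  South: 140 × 16.7 = 2338
Adjusted estimate = 14,804 / 540 = 27.4148 → 27.4%.

27.4%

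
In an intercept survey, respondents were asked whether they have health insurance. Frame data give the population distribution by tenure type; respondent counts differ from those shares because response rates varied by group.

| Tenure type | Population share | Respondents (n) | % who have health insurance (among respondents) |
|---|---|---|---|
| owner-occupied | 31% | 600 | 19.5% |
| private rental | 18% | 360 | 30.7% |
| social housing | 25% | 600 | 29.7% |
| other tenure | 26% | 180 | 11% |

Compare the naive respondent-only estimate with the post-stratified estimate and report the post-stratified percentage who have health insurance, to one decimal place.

Without adjustment, the pooled respondent share is:
  (600/1740)×19.5 + (360/1740)×30.7 + (600/1740)×29.7 + (180/1740)×11 = 24.4552%
Reweighting by population tenure type shares:
  0.31×19.5 + 0.18×30.7 + 0.25×29.7 + 0.26×11 = 21.856%

21.9%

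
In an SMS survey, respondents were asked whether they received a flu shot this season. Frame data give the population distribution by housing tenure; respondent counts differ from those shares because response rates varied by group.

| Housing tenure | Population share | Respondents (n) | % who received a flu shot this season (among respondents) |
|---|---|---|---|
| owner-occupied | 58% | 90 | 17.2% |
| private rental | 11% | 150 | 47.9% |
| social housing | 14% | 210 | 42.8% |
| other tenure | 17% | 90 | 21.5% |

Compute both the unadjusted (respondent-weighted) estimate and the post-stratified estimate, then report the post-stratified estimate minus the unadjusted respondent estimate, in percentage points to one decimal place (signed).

Without adjustment, the pooled respondent share is:
  (90/540)×17.2 + (150/540)×47.9 + (210/540)×42.8 + (90/540)×21.5 = 36.4%
Reweighting by population housing tenure shares:
  0.58×17.2 + 0.11×47.9 + 0.14×42.8 + 0.17×21.5 = 24.892%
Difference = 24.892 − 36.4 = -11.508 pp.

-11.5 percentage points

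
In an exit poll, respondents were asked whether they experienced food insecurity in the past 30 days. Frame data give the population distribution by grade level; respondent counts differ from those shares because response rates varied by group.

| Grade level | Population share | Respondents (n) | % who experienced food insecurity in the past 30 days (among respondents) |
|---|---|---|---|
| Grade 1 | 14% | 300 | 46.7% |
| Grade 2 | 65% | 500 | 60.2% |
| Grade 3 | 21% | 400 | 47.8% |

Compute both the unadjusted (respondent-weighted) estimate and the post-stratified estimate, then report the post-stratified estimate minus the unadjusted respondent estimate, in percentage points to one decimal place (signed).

Unadjusted (pooled respondent) estimate weights by respondent counts:
  (300/1200)×46.7 + (500/1200)×60.2 + (400/1200)×47.8 = 52.6917%
Post-stratifying to population shares instead:
  0.14×46.7 + 0.65×60.2 + 0.21×47.8 = 55.706%
Difference = 55.706 − 52.6917 = 3.0143 pp.

+3.0 percentage points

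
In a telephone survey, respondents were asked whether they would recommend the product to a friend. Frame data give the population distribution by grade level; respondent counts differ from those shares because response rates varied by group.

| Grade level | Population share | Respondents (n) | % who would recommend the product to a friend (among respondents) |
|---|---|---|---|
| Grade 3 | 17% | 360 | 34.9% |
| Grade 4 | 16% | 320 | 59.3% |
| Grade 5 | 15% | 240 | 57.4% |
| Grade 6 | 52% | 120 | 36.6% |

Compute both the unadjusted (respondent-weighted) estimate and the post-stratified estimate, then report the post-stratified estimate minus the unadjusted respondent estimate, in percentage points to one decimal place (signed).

-4.7 percentage points

Without adjustment, the pooled respondent share is:
  (360/1040)×34.9 + (320/1040)×59.3 + (240/1040)×57.4 + (120/1040)×36.6 = 47.7962%
Post-stratified estimate weights by population shares:
  0.17×34.9 + 0.16×59.3 + 0.15×57.4 + 0.52×36.6 = 43.063%
Difference = 43.063 − 47.7962 = -4.7332 pp.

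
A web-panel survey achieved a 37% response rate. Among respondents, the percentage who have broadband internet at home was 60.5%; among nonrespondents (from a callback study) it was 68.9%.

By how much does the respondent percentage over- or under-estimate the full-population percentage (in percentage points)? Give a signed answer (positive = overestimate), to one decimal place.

-5.3 percentage points

Nonresponse fraction = 1 − 0.37 = 0.63.
Bias = (nonresponse fraction) × (respondent percentage − nonrespondent percentage)
     = 0.63 × (60.5 − 68.9) = 0.63 × -8.4 = -5.292.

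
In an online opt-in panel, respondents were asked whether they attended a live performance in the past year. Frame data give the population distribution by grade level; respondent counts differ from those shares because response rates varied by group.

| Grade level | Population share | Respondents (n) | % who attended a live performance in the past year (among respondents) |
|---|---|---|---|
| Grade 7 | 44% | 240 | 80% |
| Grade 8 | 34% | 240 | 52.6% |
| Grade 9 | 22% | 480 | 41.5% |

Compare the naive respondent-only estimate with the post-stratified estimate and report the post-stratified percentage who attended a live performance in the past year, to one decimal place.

62.2%

Naive respondent-only estimate (weights = respondent counts):
  (240/960)×80 + (240/960)×52.6 + (480/960)×41.5 = 53.9%
Post-stratifying to population shares instead:
  0.44×80 + 0.34×52.6 + 0.22×41.5 = 62.214%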